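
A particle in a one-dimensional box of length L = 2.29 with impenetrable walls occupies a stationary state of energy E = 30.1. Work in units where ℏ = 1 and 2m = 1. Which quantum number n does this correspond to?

For an infinite well E_n = n²π²ℏ²/(2mL²), so n = (L/πℏ)√(2mE).
n = (2.29/π) × √(2 × 0.5 × 30.1) = 3.999 → n = 4.

n = 4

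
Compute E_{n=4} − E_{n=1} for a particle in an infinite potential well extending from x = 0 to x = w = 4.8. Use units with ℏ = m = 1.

ΔE = 3.21

E_n = n²π²ℏ²/(2mw²), so ΔE = (4² − 1²) π²ℏ²/(2mw²).
ΔE = 15 × π² / (2 × 1 × 4.8²) = 3.213.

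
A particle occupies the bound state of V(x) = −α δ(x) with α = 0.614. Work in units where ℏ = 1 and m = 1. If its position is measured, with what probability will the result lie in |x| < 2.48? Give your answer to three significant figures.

P = 0.952

The normalised bound state is ψ = √κ e^{−κ|x|} with κ = mα/ℏ² = 0.6140.
P(|x| < d) = ∫_{−d}^{d} κ e^{−2κ|x|} dx = 1 − e^{−2κd} = 1 − e^{−3.045} = 0.9524.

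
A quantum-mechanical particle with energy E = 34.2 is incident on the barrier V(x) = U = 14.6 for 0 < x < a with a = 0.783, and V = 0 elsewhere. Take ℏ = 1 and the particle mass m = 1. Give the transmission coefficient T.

Above the barrier the interior wavenumber is k₂ = √(2m(E − U))/ℏ = 6.261, giving phase k₂a = 4.902.
Matching at both interfaces gives T⁻¹ = 1 + U² sin²(k₂a) / [4E(E − U)] = 1.077, hence T = 0.929.

T = 0.929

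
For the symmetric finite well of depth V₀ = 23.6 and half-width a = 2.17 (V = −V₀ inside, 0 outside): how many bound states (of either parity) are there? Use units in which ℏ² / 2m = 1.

N = 7

Define the well-strength parameter z₀ = (a/ℏ)√(2mV₀) = 2.17 × √(2·0.5·23.6) = 10.54.
The even/odd transcendental equations gain one root per π/2 in z₀, giving N = 1 + ⌊2z₀/π⌋ = 1 + ⌊6.711⌋ = 7.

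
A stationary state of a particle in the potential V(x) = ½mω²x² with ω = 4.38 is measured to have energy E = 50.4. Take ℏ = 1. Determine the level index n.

n = 11

E_n = ℏω(n + ½) ⇒ n = E/(ℏω) − ½ = 50.4/4.38 − 0.5 = 11.007 → n = 11.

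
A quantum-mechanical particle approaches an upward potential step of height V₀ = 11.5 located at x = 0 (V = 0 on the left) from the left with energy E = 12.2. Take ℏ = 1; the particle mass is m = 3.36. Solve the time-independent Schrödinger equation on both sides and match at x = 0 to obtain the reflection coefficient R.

On each side the TISE gives plane waves with k = √(2m(E − V))/ℏ: k₁ = √(2·3.36·12.2) = 9.055, k₂ = √(2·3.36·0.7) = 2.169.
Matching ψ and ψ′ at x = 0 gives r = (k₁ − k₂)/(k₁ + k₂), so R = r² = 0.3764 and T = 1 − R = 0.6236.

R = 0.376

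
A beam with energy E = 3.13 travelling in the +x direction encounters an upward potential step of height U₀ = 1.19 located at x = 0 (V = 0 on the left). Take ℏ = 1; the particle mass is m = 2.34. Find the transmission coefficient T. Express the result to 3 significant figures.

T = 0.986

On each side the TISE gives plane waves with k = √(2m(E − V))/ℏ: k₁ = √(2·2.34·3.13) = 3.827, k₂ = √(2·2.34·1.94) = 3.013.
Continuity of ψ and ψ′ at the step yields the reflection amplitude r = (k₁ − k₂)/(k₁ + k₂) = 0.1190; thus R = |r|² = 0.01417, T = 0.9858.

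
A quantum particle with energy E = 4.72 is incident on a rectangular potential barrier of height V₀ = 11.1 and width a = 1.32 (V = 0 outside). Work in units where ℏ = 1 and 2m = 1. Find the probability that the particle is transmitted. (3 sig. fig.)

T = 0.00496

E < V₀: inside the barrier ψ ∝ e^{±κx} with κ = √(2m(V₀ − E))/ℏ = 2.526.
κa = 3.334, sinh(κa) = 14.01.
Matching ψ, ψ′ at both faces gives T = [1 + V₀² sinh²(κa) / (4E(V₀ − E))]⁻¹ = 1/201.8 = 0.00496.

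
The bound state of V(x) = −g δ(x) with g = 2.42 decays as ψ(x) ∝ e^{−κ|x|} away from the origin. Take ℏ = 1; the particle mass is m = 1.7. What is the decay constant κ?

κ = 4.11

Integrating the TISE across x = 0 gives the cusp condition ψ'(0⁺) − ψ'(0⁻) = −(2mg/ℏ²)ψ(0).
With ψ ∝ e^{−κ|x|} this yields −2κ = −2mg/ℏ², so κ = mg/ℏ² = 4.114.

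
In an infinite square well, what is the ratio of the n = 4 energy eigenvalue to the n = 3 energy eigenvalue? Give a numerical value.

1.77778

E_n = n²π²ℏ²/(2mL²) so the ratio is n₂²/n₁² = 16/9 = 1.77778.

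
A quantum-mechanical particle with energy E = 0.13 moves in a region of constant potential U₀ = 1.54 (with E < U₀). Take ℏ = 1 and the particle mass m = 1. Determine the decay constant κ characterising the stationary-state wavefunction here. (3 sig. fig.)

κ = 1.68

Since E < U₀ the TISE in this region is ψ'' = κ²ψ with κ = √(2m(U₀ − E))/ℏ.
κ = √(2 × 1 × 1.41) = 1.679.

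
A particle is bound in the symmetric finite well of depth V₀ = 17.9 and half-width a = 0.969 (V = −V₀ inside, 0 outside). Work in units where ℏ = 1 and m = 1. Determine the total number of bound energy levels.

N = 4

The dimensionless depth is z₀ = a√(2mV₀)/ℏ = 0.969 × √(35.80) = 5.798.
A new bound state (alternating even/odd) appears each time z₀ passes a multiple of π/2, so N = ⌊2z₀/π⌋ + 1 = ⌊3.691⌋ + 1 = 4.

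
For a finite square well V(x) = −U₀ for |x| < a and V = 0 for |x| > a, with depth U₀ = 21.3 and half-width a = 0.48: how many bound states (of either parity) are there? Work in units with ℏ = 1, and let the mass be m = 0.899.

The dimensionless depth is z₀ = a√(2mU₀)/ℏ = 0.48 × √(38.30) = 2.970.
The even/odd transcendental equations gain one root per π/2 in z₀, giving N = 1 + ⌊2z₀/π⌋ = 1 + ⌊1.891⌋ = 2.

N = 2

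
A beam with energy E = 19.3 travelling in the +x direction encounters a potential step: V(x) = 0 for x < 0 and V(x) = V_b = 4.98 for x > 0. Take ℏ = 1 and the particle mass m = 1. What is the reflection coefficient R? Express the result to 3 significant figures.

On each side the TISE gives plane waves with k = √(2m(E − V))/ℏ: k₁ = √(2·1·19.3) = 6.213, k₂ = √(2·1·14.32) = 5.352.
Continuity of ψ and ψ′ at the step yields the reflection amplitude r = (k₁ − k₂)/(k₁ + k₂) = 0.07447; thus R = |r|² = 0.005546, T = 0.9945.

R = 0.00555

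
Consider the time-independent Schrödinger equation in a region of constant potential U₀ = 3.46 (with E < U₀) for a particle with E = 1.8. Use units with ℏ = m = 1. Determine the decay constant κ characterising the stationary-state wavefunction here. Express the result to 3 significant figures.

κ = 1.82

Since E < U₀ the TISE in this region is ψ'' = κ²ψ with κ = √(2m(U₀ − E))/ℏ.
κ = √(2 × 1 × 1.66) = 1.822.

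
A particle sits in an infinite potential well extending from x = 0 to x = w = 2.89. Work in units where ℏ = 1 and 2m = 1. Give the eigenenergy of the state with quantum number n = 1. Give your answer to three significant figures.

Requiring ψ(0) = ψ(w) = 0 quantises k = nπ/w, hence E_n = ℏ²k²/2m = n²π²ℏ²/(2mw²).
E_1 = 1² × π² / (2 × 0.5 × 2.89²) = 1.182.

E = 1.18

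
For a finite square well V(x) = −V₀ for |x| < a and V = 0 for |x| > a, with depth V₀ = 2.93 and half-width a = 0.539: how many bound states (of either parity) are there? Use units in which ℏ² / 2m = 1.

The dimensionless depth is z₀ = a√(2mV₀)/ℏ = 0.539 × √(2.930) = 0.9226.
A new bound state (alternating even/odd) appears each time z₀ passes a multiple of π/2, so N = ⌊2z₀/π⌋ + 1 = ⌊0.5874⌋ + 1 = 1.

N = 1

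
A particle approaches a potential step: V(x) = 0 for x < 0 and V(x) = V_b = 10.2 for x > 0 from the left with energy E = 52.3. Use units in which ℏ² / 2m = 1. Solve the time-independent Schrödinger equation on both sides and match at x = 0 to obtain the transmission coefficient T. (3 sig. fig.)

On each side the TISE gives plane waves with k = √(2m(E − V))/ℏ: k₁ = √(2·½·52.3) = 7.232, k₂ = √(2·½·42.1) = 6.488.
Matching ψ and ψ′ at x = 0 gives r = (k₁ − k₂)/(k₁ + k₂), so R = r² = 0.002936 and T = 1 − R = 0.9971.

T = 0.997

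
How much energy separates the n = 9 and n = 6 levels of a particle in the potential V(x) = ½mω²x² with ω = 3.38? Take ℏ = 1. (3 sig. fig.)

ΔE = 10.1

E_n = ℏω(n + ½), so ΔE = (9 − 6) ℏω = 3 × 3.38 = 10.14.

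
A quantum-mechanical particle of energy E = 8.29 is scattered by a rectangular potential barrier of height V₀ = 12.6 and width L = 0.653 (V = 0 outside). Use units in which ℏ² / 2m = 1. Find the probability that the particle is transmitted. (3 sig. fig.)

Since E < V₀ the interior solution is evanescent with decay constant κ = √(2m(V₀ − E))/ℏ = 2.076.
κL = 1.356, sinh(κL) = 1.811.
Matching ψ, ψ′ at both faces gives T = [1 + V₀² sinh²(κL) / (4E(V₀ − E))]⁻¹ = 1/4.642 = 0.215.

T = 0.215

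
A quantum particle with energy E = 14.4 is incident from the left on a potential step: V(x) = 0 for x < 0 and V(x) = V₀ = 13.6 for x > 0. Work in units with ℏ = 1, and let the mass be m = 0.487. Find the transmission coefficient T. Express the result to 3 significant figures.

T = 0.617

On each side the TISE gives plane waves with k = √(2m(E − V))/ℏ: k₁ = √(2·0.487·14.4) = 3.745, k₂ = √(2·0.487·0.8) = 0.8827.
Matching ψ and ψ′ at x = 0 gives r = (k₁ − k₂)/(k₁ + k₂), so R = r² = 0.3826 and T = 1 − R = 0.6174.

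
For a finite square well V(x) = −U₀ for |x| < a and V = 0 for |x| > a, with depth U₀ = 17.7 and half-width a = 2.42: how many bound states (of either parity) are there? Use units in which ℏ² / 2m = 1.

N = 7

Define the well-strength parameter z₀ = (a/ℏ)√(2mU₀) = 2.42 × √(2·0.5·17.7) = 10.18.
A new bound state (alternating even/odd) appears each time z₀ passes a multiple of π/2, so N = ⌊2z₀/π⌋ + 1 = ⌊6.482⌋ + 1 = 7.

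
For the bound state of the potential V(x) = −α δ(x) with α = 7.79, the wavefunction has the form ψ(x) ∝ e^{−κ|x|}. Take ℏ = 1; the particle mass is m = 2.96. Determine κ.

κ = 23.1

Integrating the TISE across x = 0 gives the cusp condition ψ'(0⁺) − ψ'(0⁻) = −(2mα/ℏ²)ψ(0).
With ψ ∝ e^{−κ|x|} this yields −2κ = −2mα/ℏ², so κ = mα/ℏ² = 23.06.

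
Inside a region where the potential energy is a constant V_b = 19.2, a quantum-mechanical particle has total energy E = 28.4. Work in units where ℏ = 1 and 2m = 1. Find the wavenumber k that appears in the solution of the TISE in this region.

k = 3.03

With E > V_b the solution is oscillatory, ψ ∝ e^{±ikx} with k = √(2m(E − V_b))/ℏ.
k = √(2 × 0.5 × 9.2) = 3.033.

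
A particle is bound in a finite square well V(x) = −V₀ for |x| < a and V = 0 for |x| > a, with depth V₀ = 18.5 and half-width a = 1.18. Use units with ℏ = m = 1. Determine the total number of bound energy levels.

N = 5

The dimensionless depth is z₀ = a√(2mV₀)/ℏ = 1.18 × √(37.00) = 7.178.
The even/odd transcendental equations gain one root per π/2 in z₀, giving N = 1 + ⌊2z₀/π⌋ = 1 + ⌊4.569⌋ = 5.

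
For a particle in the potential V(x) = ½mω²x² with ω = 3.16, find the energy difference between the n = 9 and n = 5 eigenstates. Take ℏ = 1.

ΔE = 12.6

E_n = ℏω(n + ½), so ΔE = (9 − 5) ℏω = 4 × 3.16 = 12.64.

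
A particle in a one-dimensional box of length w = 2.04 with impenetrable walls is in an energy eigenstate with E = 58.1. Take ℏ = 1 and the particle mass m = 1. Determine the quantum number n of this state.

n = 7

From E_n = n²π²ℏ²/(2mw²) invert to n = √(2mw²E)/(πℏ).
n = (2.04/π) × √(2 × 1 × 58.1) = 7.000 → n = 7.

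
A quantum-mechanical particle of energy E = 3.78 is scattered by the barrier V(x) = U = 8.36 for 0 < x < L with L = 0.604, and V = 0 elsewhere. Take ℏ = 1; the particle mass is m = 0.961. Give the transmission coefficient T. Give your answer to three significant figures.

Since E < U the interior solution is evanescent with decay constant κ = √(2m(U − E))/ℏ = 2.967.
κL = 1.792, sinh(κL) = 2.918.
Matching ψ, ψ′ at both faces gives T = [1 + U² sinh²(κL) / (4E(U − E))]⁻¹ = 1/9.591 = 0.104.

T = 0.104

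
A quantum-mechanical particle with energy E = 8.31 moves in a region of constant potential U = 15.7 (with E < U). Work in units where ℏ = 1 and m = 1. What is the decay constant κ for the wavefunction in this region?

Since E < U the TISE in this region is ψ'' = κ²ψ with κ = √(2m(U − E))/ℏ.
κ = √(2 × 1 × 7.39) = 3.844.

κ = 3.84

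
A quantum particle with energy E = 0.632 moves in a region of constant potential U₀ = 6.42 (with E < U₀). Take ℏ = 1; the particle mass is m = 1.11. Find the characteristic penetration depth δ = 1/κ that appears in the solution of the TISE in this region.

Since E < U₀ the TISE in this region is ψ'' = κ²ψ with κ = √(2m(U₀ − E))/ℏ.
κ = √(2 × 1.11 × 5.788) = 3.585. The penetration depth is δ = 1/κ = 0.279.

δ = 0.279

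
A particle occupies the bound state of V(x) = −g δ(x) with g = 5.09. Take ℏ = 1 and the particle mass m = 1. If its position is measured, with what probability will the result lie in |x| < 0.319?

P = 0.961

The normalised bound state is ψ = √κ e^{−κ|x|} with κ = mg/ℏ² = 5.090.
P(|x| < d) = ∫_{−d}^{d} κ e^{−2κ|x|} dx = 1 − e^{−2κd} = 1 − e^{−3.247} = 0.9611.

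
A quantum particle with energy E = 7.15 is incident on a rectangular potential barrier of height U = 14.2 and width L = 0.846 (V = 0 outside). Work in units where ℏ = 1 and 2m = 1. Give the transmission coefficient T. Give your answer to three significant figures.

Since E < U the interior solution is evanescent with decay constant κ = √(2m(U − E))/ℏ = 2.655.
κL = 2.246, sinh(κL) = 4.673.
Matching ψ, ψ′ at both faces gives T = [1 + U² sinh²(κL) / (4E(U − E))]⁻¹ = 1/22.84 = 0.0438.

T = 0.0438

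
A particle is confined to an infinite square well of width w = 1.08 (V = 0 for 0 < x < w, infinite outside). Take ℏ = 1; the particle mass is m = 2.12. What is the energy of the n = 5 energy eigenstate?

E = 49.9

Requiring ψ(0) = ψ(w) = 0 quantises k = nπ/w, hence E_n = ℏ²k²/2m = n²π²ℏ²/(2mw²).
E_5 = 5² × π² / (2 × 2.12 × 1.08²) = 49.89.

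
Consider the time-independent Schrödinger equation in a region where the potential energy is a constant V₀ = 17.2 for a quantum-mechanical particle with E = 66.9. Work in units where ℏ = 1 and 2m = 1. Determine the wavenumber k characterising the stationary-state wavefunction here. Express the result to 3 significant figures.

k = 7.05

With E > V₀ the solution is oscillatory, ψ ∝ e^{±ikx} with k = √(2m(E − V₀))/ℏ.
k = √(2 × 0.5 × 49.7) = 7.050.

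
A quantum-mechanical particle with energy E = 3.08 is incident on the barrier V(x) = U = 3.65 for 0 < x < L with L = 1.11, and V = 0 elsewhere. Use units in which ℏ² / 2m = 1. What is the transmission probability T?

E < U: inside the barrier ψ ∝ e^{±κx} with κ = √(2m(U − E))/ℏ = 0.7550.
κL = 0.8380, sinh(κL) = 0.9396.
The exact tunnelling result is T⁻¹ = 1 + U² sinh²(κL) / [4E(U − E)] = 2.675, so T = 0.374.

T = 0.374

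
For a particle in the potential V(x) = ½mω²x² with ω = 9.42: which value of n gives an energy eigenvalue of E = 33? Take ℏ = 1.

n = 3

Invert E_n = (n + ½)ℏω: n = E/ℏω − ½ = 3.003, so n = 3.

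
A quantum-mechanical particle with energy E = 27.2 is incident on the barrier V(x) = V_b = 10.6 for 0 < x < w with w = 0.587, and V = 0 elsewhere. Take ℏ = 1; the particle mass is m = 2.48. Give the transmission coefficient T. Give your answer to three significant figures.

E > V_b: inside the barrier k₂ = √(2m(E − V_b))/ℏ = 9.074, k₂w = 5.326.
T = [1 + V_b² sin²(k₂w) / (4E(E − V_b))]⁻¹ = 1/1.042 = 0.960.

T = 0.960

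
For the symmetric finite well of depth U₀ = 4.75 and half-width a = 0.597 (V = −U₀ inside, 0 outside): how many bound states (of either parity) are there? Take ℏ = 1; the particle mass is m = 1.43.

Define the well-strength parameter z₀ = (a/ℏ)√(2mU₀) = 0.597 × √(2·1.43·4.75) = 2.200.
The even/odd transcendental equations gain one root per π/2 in z₀, giving N = 1 + ⌊2z₀/π⌋ = 1 + ⌊1.401⌋ = 2.

N = 2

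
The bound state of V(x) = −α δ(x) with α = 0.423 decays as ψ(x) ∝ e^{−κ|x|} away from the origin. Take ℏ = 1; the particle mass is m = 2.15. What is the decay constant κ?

Integrate −(ℏ²/2m)ψ'' − αδ(x)ψ = Eψ from −ε to +ε: the ψ'' term gives ψ'(0⁺) − ψ'(0⁻) and the δ term gives −(2mα/ℏ²)ψ(0).
With ψ ∝ e^{−κ|x|} this yields −2κ = −2mα/ℏ², so κ = mα/ℏ² = 0.9095.

κ = 0.909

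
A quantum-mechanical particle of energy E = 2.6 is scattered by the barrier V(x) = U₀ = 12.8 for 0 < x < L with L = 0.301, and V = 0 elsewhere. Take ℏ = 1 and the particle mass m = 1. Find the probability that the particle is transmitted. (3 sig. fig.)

Since E < U₀ the interior solution is evanescent with decay constant κ = √(2m(U₀ − E))/ℏ = 4.517.
κL = 1.360, sinh(κL) = 1.819.
The exact tunnelling result is T⁻¹ = 1 + U₀² sinh²(κL) / [4E(U₀ − E)] = 6.109, so T = 0.164.

T = 0.164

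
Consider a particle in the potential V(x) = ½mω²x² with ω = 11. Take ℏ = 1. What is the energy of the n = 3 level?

E = 38.5

The oscillator eigenvalues are E_n = ℏω(n + ½), so E_3 = 11 × 3.5 = 38.50.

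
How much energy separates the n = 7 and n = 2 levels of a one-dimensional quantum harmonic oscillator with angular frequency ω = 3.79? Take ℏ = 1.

E_n = ℏω(n + ½), so ΔE = (7 − 2) ℏω = 5 × 3.79 = 18.95.

ΔE = 19.0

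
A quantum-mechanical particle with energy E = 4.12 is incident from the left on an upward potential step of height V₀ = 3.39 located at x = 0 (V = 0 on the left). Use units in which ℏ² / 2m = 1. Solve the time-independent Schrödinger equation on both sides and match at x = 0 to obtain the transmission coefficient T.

T = 0.834

On each side the TISE gives plane waves with k = √(2m(E − V))/ℏ: k₁ = √(2·½·4.12) = 2.030, k₂ = √(2·½·0.73) = 0.8544.
Matching ψ and ψ′ at x = 0 gives r = (k₁ − k₂)/(k₁ + k₂), so R = r² = 0.1661 and T = 1 − R = 0.8339.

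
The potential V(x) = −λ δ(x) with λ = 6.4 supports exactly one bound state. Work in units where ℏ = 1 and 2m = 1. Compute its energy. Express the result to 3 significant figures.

E = -10.2

The bound state is ψ(x) = √κ e^{−κ|x|}. The derivative jump ψ'(0⁺) − ψ'(0⁻) = −(2mλ/ℏ²)ψ(0) fixes κ = mλ/ℏ² = 3.200.
Then E = −ℏ²κ²/(2m) = −mλ²/(2ℏ²) = -10.24.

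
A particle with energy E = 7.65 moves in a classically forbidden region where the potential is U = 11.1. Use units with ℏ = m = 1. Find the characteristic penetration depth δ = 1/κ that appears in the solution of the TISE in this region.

Since E < U the TISE in this region is ψ'' = κ²ψ with κ = √(2m(U − E))/ℏ.
κ = √(2 × 1 × 3.45) = 2.627. The penetration depth is δ = 1/κ = 0.381.

δ = 0.381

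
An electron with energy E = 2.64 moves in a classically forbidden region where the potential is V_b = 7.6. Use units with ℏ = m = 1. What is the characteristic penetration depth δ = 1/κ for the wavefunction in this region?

Since E < V_b the TISE in this region is ψ'' = κ²ψ with κ = √(2m(V_b − E))/ℏ.
κ = √(2 × 1 × 4.96) = 3.150. The penetration depth is δ = 1/κ = 0.318.

δ = 0.318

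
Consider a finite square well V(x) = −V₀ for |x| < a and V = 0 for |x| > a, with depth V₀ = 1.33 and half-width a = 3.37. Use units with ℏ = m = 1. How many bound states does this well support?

N = 4

The dimensionless depth is z₀ = a√(2mV₀)/ℏ = 3.37 × √(2.660) = 5.496.
A new bound state (alternating even/odd) appears each time z₀ passes a multiple of π/2, so N = ⌊2z₀/π⌋ + 1 = ⌊3.499⌋ + 1 = 4.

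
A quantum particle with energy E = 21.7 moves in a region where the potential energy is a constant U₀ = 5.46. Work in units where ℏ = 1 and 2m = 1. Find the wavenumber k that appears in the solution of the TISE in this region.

k = 4.03

With E > U₀ the solution is oscillatory, ψ ∝ e^{±ikx} with k = √(2m(E − U₀))/ℏ.
k = √(2 × 0.5 × 16.24) = 4.030.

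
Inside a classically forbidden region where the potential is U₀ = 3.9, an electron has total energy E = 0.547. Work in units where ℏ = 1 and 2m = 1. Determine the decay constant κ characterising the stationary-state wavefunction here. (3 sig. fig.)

Since E < U₀ the TISE in this region is ψ'' = κ²ψ with κ = √(2m(U₀ − E))/ℏ.
κ = √(2 × 0.5 × 3.353) = 1.831.

κ = 1.83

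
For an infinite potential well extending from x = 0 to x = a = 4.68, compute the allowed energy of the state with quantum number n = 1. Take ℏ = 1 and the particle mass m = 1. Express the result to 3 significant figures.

E = 0.225

Requiring ψ(0) = ψ(a) = 0 quantises k = nπ/a, hence E_n = ℏ²k²/2m = n²π²ℏ²/(2ma²).
E_1 = 1² × π² / (2 × 1 × 4.68²) = 0.2253.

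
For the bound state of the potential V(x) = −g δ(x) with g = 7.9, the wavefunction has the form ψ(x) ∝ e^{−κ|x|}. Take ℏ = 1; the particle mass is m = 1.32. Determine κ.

κ = 10.4

Integrate −(ℏ²/2m)ψ'' − gδ(x)ψ = Eψ from −ε to +ε: the ψ'' term gives ψ'(0⁺) − ψ'(0⁻) and the δ term gives −(2mg/ℏ²)ψ(0).
With ψ ∝ e^{−κ|x|} this yields −2κ = −2mg/ℏ², so κ = mg/ℏ² = 10.43.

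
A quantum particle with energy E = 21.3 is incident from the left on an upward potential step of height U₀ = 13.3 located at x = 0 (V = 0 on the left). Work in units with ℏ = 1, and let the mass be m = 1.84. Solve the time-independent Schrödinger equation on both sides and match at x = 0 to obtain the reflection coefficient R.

R = 0.0576

The wavenumbers are k₁ = √(2mE)/ℏ = 8.853 on the left and k₂ = √(2m(E − U₀))/ℏ = 5.426 on the right.
Continuity of ψ and ψ′ at the step yields the reflection amplitude r = (k₁ − k₂)/(k₁ + k₂) = 0.2400; thus R = |r|² = 0.05762, T = 0.9424.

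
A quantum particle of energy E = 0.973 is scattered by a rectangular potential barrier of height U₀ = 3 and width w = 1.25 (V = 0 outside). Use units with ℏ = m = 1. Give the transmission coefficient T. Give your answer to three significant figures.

Since E < U₀ the interior solution is evanescent with decay constant κ = √(2m(U₀ − E))/ℏ = 2.013.
κw = 2.517, sinh(κw) = 6.154.
The exact tunnelling result is T⁻¹ = 1 + U₀² sinh²(κw) / [4E(U₀ − E)] = 44.21, so T = 0.0226.

T = 0.0226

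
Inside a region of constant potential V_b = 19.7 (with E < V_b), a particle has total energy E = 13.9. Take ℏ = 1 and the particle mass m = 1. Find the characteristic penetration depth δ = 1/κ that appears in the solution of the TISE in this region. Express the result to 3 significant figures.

δ = 0.294

Since E < V_b the TISE in this region is ψ'' = κ²ψ with κ = √(2m(V_b − E))/ℏ.
κ = √(2 × 1 × 5.8) = 3.406. The penetration depth is δ = 1/κ = 0.294.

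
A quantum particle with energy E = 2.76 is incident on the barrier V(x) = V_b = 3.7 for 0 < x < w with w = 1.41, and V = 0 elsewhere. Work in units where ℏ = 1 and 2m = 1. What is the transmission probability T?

T = 0.184

E < V_b: inside the barrier ψ ∝ e^{±κx} with κ = √(2m(V_b − E))/ℏ = 0.9695.
κw = 1.367, sinh(κw) = 1.834.
The exact tunnelling result is T⁻¹ = 1 + V_b² sinh²(κw) / [4E(V_b − E)] = 5.439, so T = 0.184.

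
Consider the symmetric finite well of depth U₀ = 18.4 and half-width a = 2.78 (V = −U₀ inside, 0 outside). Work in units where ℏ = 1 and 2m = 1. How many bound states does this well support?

N = 8

Define the well-strength parameter z₀ = (a/ℏ)√(2mU₀) = 2.78 × √(2·0.5·18.4) = 11.92.
The even/odd transcendental equations gain one root per π/2 in z₀, giving N = 1 + ⌊2z₀/π⌋ = 1 + ⌊7.592⌋ = 8.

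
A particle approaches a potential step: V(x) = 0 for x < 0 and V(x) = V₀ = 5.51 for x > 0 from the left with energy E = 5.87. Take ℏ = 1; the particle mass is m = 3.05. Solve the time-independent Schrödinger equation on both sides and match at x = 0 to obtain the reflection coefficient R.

R = 0.364

On each side the TISE gives plane waves with k = √(2m(E − V))/ℏ: k₁ = √(2·3.05·5.87) = 5.984, k₂ = √(2·3.05·0.36) = 1.482.
Continuity of ψ and ψ′ at the step yields the reflection amplitude r = (k₁ − k₂)/(k₁ + k₂) = 0.6030; thus R = |r|² = 0.3636, T = 0.6364.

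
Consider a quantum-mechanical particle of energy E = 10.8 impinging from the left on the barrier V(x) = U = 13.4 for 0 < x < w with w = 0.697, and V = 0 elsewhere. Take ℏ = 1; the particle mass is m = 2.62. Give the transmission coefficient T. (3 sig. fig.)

T = 0.0145

E < U: inside the barrier ψ ∝ e^{±κx} with κ = √(2m(U − E))/ℏ = 3.691.
κw = 2.573, sinh(κw) = 6.512.
The exact tunnelling result is T⁻¹ = 1 + U² sinh²(κw) / [4E(U − E)] = 68.80, so T = 0.0145.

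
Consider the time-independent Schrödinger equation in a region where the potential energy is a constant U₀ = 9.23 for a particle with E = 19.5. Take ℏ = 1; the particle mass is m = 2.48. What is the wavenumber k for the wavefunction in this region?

With E > U₀ the solution is oscillatory, ψ ∝ e^{±ikx} with k = √(2m(E − U₀))/ℏ.
k = √(2 × 2.48 × 10.27) = 7.137.

k = 7.14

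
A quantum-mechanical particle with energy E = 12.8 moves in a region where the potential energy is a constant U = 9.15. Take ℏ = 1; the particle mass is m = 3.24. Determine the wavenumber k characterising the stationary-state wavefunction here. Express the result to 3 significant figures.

k = 4.86

With E > U the solution is oscillatory, ψ ∝ e^{±ikx} with k = √(2m(E − U))/ℏ.
k = √(2 × 3.24 × 3.65) = 4.863.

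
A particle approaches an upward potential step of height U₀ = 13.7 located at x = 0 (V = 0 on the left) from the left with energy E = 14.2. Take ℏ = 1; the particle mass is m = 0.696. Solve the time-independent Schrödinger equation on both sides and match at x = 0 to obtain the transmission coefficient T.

T = 0.532

The wavenumbers are k₁ = √(2mE)/ℏ = 4.446 on the left and k₂ = √(2m(E − U₀))/ℏ = 0.8343 on the right.
Continuity of ψ and ψ′ at the step yields the reflection amplitude r = (k₁ − k₂)/(k₁ + k₂) = 0.6840; thus R = |r|² = 0.4679, T = 0.5321.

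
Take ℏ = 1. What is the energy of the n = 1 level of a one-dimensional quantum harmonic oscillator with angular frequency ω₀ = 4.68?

Using E_n = (n + ½)ℏω₀: E_1 = 1.5 × 4.68 = 7.020.

E = 7.02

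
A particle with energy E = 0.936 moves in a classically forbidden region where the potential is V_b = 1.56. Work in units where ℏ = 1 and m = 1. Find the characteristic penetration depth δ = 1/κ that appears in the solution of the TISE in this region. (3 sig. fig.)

δ = 0.895

Since E < V_b the TISE in this region is ψ'' = κ²ψ with κ = √(2m(V_b − E))/ℏ.
κ = √(2 × 1 × 0.624) = 1.117. The penetration depth is δ = 1/κ = 0.895.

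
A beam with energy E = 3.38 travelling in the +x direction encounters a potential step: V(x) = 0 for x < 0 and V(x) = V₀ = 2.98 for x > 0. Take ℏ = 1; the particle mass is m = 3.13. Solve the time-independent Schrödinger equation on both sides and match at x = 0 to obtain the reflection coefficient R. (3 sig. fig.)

The wavenumbers are k₁ = √(2mE)/ℏ = 4.600 on the left and k₂ = √(2m(E − V₀))/ℏ = 1.582 on the right.
Matching ψ and ψ′ at x = 0 gives r = (k₁ − k₂)/(k₁ + k₂), so R = r² = 0.2382 and T = 1 − R = 0.7618.

R = 0.238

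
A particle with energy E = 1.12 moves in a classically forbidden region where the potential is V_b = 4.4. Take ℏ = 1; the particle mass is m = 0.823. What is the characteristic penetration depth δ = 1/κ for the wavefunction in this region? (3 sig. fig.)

Since E < V_b the TISE in this region is ψ'' = κ²ψ with κ = √(2m(V_b − E))/ℏ.
κ = √(2 × 0.823 × 3.28) = 2.324. The penetration depth is δ = 1/κ = 0.430.

δ = 0.430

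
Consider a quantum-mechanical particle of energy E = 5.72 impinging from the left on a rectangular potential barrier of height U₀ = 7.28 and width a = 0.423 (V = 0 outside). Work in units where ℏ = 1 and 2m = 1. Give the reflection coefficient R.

R = 0.312

E < U₀: inside the barrier ψ ∝ e^{±κx} with κ = √(2m(U₀ − E))/ℏ = 1.249.
κa = 0.5283, sinh(κa) = 0.5533.
Matching ψ, ψ′ at both faces gives T = [1 + U₀² sinh²(κa) / (4E(U₀ − E))]⁻¹ = 1/1.454 = 0.688.
R = 1 − T = 0.312.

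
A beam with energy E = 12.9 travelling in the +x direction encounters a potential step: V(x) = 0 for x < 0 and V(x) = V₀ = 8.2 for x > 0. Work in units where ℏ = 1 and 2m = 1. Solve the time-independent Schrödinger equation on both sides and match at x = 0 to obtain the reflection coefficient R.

The wavenumbers are k₁ = √(2mE)/ℏ = 3.592 on the left and k₂ = √(2m(E − V₀))/ℏ = 2.168 on the right.
Matching ψ and ψ′ at x = 0 gives r = (k₁ − k₂)/(k₁ + k₂), so R = r² = 0.06110 and T = 1 − R = 0.9389.

R = 0.0611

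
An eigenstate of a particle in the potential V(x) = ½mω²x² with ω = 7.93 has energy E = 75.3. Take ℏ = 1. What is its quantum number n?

n = 9

E_n = ℏω(n + ½) ⇒ n = E/(ℏω) − ½ = 75.3/7.93 − 0.5 = 8.996 → n = 9.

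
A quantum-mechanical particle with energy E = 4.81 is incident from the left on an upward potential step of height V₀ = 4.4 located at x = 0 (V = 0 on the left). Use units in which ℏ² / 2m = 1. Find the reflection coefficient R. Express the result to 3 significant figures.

The wavenumbers are k₁ = √(2mE)/ℏ = 2.193 on the left and k₂ = √(2m(E − V₀))/ℏ = 0.6403 on the right.
Continuity of ψ and ψ′ at the step yields the reflection amplitude r = (k₁ − k₂)/(k₁ + k₂) = 0.5480; thus R = |r|² = 0.3003, T = 0.6997.

R = 0.300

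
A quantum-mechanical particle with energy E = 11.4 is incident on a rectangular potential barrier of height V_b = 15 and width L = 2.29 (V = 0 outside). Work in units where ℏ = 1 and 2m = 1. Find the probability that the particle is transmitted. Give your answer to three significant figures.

T = 0.000491

Since E < V_b the interior solution is evanescent with decay constant κ = √(2m(V_b − E))/ℏ = 1.897.
κL = 4.345, sinh(κL) = 38.54.
Matching ψ, ψ′ at both faces gives T = [1 + V_b² sinh²(κL) / (4E(V_b − E))]⁻¹ = 1/2037 = 0.000491.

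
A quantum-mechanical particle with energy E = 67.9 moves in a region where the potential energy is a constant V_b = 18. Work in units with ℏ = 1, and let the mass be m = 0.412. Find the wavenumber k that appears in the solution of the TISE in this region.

k = 6.41

With E > V_b the solution is oscillatory, ψ ∝ e^{±ikx} with k = √(2m(E − V_b))/ℏ.
k = √(2 × 0.412 × 49.9) = 6.412.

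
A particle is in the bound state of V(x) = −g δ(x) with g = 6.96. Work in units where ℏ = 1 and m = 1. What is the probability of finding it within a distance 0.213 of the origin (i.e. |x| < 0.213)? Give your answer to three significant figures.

P = 0.948

The normalised bound state is ψ = √κ e^{−κ|x|} with κ = mg/ℏ² = 6.960.
P(|x| < d) = ∫_{−d}^{d} κ e^{−2κ|x|} dx = 1 − e^{−2κd} = 1 − e^{−2.965} = 0.9484.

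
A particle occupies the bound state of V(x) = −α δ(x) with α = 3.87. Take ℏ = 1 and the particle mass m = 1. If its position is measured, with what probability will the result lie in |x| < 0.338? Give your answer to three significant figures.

P = 0.927

The normalised bound state is ψ = √κ e^{−κ|x|} with κ = mα/ℏ² = 3.870.
P(|x| < d) = ∫_{−d}^{d} κ e^{−2κ|x|} dx = 1 − e^{−2κd} = 1 − e^{−2.616} = 0.9269.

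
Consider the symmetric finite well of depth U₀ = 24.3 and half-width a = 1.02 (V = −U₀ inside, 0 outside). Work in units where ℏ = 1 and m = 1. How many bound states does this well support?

Define the well-strength parameter z₀ = (a/ℏ)√(2mU₀) = 1.02 × √(2·1·24.3) = 7.111.
A new bound state (alternating even/odd) appears each time z₀ passes a multiple of π/2, so N = ⌊2z₀/π⌋ + 1 = ⌊4.527⌋ + 1 = 5.

N = 5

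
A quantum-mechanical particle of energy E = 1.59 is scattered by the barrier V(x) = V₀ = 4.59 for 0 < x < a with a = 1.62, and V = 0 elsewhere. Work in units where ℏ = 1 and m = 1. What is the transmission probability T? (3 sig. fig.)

T = 0.00129

Since E < V₀ the interior solution is evanescent with decay constant κ = √(2m(V₀ − E))/ℏ = 2.449.
κa = 3.968, sinh(κa) = 26.43.
Matching ψ, ψ′ at both faces gives T = [1 + V₀² sinh²(κa) / (4E(V₀ − E))]⁻¹ = 1/772.6 = 0.00129.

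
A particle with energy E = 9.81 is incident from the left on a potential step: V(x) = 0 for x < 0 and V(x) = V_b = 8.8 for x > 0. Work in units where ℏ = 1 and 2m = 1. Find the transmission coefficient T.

T = 0.736

The wavenumbers are k₁ = √(2mE)/ℏ = 3.132 on the left and k₂ = √(2m(E − V_b))/ℏ = 1.005 on the right.
Continuity of ψ and ψ′ at the step yields the reflection amplitude r = (k₁ − k₂)/(k₁ + k₂) = 0.5142; thus R = |r|² = 0.2644, T = 0.7356.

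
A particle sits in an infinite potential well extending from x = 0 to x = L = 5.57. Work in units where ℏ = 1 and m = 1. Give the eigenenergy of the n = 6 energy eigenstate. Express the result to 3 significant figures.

The infinite-well eigenfunctions ψ_n = √(2/L) sin(nπx/L) vanish at both walls, giving E_n = n²π²ℏ²/(2mL²).
E_6 = 6² × π² / (2 × 1 × 5.57²) = 5.726.

E = 5.73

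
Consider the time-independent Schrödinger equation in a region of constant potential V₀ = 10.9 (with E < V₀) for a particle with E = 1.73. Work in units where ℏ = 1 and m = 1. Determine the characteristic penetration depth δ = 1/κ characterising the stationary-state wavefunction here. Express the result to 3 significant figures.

δ = 0.234

Since E < V₀ the TISE in this region is ψ'' = κ²ψ with κ = √(2m(V₀ − E))/ℏ.
κ = √(2 × 1 × 9.17) = 4.283. The penetration depth is δ = 1/κ = 0.234.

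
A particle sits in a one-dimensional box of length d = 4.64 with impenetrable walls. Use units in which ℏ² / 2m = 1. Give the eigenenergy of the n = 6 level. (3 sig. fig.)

E = 16.5

The infinite-well eigenfunctions ψ_n = √(2/d) sin(nπx/d) vanish at both walls, giving E_n = n²π²ℏ²/(2md²).
E_6 = 6² × π² / (2 × 0.5 × 4.64²) = 16.50.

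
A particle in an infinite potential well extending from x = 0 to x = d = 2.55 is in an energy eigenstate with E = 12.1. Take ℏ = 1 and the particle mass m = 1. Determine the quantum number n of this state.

For an infinite well E_n = n²π²ℏ²/(2md²), so n = (d/πℏ)√(2mE).
n = (2.55/π) × √(2 × 1 × 12.1) = 3.993 → n = 4.

n = 4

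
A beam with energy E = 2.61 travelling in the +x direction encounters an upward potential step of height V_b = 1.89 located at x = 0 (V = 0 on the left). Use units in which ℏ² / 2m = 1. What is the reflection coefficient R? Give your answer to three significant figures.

R = 0.0969

On each side the TISE gives plane waves with k = √(2m(E − V))/ℏ: k₁ = √(2·½·2.61) = 1.616, k₂ = √(2·½·0.72) = 0.8485.
Continuity of ψ and ψ′ at the step yields the reflection amplitude r = (k₁ − k₂)/(k₁ + k₂) = 0.3113; thus R = |r|² = 0.09690, T = 0.9031.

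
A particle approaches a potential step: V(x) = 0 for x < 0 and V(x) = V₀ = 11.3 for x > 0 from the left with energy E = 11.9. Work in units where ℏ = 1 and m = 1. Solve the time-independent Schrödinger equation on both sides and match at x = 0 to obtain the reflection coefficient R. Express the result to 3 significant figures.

The wavenumbers are k₁ = √(2mE)/ℏ = 4.879 on the left and k₂ = √(2m(E − V₀))/ℏ = 1.095 on the right.
Matching ψ and ψ′ at x = 0 gives r = (k₁ − k₂)/(k₁ + k₂), so R = r² = 0.4010 and T = 1 − R = 0.5990.

R = 0.401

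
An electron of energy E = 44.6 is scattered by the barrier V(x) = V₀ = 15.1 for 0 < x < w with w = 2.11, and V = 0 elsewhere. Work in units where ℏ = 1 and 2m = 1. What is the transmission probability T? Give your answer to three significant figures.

T = 0.967

E > V₀: inside the barrier k₂ = √(2m(E − V₀))/ℏ = 5.431, k₂w = 11.46.
T = [1 + V₀² sin²(k₂w) / (4E(E − V₀))]⁻¹ = 1/1.035 = 0.967.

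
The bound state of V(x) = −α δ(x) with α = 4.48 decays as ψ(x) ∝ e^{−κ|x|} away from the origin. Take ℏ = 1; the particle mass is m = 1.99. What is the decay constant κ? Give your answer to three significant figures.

Integrating the TISE across x = 0 gives the cusp condition ψ'(0⁺) − ψ'(0⁻) = −(2mα/ℏ²)ψ(0).
With ψ ∝ e^{−κ|x|} this yields −2κ = −2mα/ℏ², so κ = mα/ℏ² = 8.915.

κ = 8.92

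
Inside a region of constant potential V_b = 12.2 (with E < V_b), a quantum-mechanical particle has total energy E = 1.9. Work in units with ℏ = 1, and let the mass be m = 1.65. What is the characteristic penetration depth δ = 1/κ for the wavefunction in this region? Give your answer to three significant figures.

δ = 0.172

Since E < V_b the TISE in this region is ψ'' = κ²ψ with κ = √(2m(V_b − E))/ℏ.
κ = √(2 × 1.65 × 10.3) = 5.830. The penetration depth is δ = 1/κ = 0.172.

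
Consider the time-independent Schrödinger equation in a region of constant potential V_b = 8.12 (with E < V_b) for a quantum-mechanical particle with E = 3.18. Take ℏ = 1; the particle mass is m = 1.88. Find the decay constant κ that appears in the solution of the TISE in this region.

Since E < V_b the TISE in this region is ψ'' = κ²ψ with κ = √(2m(V_b − E))/ℏ.
κ = √(2 × 1.88 × 4.94) = 4.310.

κ = 4.31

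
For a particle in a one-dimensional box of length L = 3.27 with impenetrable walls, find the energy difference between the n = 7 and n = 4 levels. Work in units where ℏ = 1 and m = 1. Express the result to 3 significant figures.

E_n = n²π²ℏ²/(2mL²), so ΔE = (7² − 4²) π²ℏ²/(2mL²).
ΔE = 33 × π² / (2 × 1 × 3.27²) = 15.23.

ΔE = 15.2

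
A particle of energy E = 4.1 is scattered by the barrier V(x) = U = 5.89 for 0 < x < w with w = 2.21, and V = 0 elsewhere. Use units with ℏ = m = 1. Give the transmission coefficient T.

T = 0.000790

E < U: inside the barrier ψ ∝ e^{±κx} with κ = √(2m(U − E))/ℏ = 1.892.
κw = 4.182, sinh(κw) = 32.72.
The exact tunnelling result is T⁻¹ = 1 + U² sinh²(κw) / [4E(U − E)] = 1267, so T = 0.000790.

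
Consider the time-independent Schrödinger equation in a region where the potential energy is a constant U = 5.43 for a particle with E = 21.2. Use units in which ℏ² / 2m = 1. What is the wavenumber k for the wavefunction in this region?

With E > U the solution is oscillatory, ψ ∝ e^{±ikx} with k = √(2m(E − U))/ℏ.
k = √(2 × 0.5 × 15.77) = 3.971.

k = 3.97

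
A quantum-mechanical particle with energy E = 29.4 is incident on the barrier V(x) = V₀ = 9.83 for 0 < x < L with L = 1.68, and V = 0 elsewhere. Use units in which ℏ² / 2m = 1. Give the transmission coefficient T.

E > V₀: inside the barrier k₂ = √(2m(E − V₀))/ℏ = 4.424, k₂L = 7.432.
T = [1 + V₀² sin²(k₂L) / (4E(E − V₀))]⁻¹ = 1/1.035 = 0.966.

T = 0.966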